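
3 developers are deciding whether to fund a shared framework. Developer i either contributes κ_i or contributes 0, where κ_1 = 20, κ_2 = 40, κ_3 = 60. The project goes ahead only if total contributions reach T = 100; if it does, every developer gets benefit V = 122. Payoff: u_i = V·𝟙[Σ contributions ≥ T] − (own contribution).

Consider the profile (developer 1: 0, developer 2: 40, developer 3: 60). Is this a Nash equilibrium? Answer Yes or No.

Total = 100 ≥ 100: provided.
Developer 1 (pledges 0, payoff 122): pledging 20 → total 120, payoff 102. No gain.
Developer 2 (pledges 40, payoff 82): dropping to 0 → total 60, payoff 0. No gain.
Developer 3 (pledges 60, payoff 62): dropping to 0 → total 40, payoff 0. No gain.

Yes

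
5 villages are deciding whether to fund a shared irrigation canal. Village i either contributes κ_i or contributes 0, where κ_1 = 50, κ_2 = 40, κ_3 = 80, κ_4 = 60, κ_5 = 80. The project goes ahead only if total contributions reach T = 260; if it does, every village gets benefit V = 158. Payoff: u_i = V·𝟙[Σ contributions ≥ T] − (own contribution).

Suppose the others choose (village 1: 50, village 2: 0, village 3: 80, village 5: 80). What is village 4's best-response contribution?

Others' total = 210. Contributing 60 brings total to 270 ≥ 260: gain V − κ_4 = 98.
Best response: 60.

60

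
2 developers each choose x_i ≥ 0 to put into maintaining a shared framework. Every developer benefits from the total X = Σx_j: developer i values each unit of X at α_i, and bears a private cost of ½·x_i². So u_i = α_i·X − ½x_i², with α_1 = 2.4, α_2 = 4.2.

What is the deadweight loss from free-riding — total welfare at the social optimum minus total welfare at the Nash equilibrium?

Developer i's FOC: ∂u_i/∂x_i = α_i − x_i = 0, so x_i* = α_i.
NE contributions = (2.4, 4.2); X = 6.6.
W^NE = (Σα)·X − ½Σα_i² = 6.6² − ½·23.4 = 31.86.
Planner sets x_i = Σα_j = 6.6 for every i, so X^SO = 2·6.6 = 13.2.
W^SO = (Σα)·X^SO − ½·2·(Σα)² = (2/2)·6.6² = 43.56.
Deadweight loss = W^SO − W^NE = 11.7.

11.7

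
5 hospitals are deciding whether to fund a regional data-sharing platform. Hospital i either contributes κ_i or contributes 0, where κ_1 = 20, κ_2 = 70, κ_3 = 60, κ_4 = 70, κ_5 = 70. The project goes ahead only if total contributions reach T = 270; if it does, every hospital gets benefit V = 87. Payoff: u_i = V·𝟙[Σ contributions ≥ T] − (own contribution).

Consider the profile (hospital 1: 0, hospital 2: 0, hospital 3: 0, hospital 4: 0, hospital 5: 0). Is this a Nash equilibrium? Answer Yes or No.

Yes

Total = 0 < 270: not provided.
Hospital 1 (pledges 0, payoff 0): pledging 20 → total 20, payoff -20. No gain.
Hospital 2 (pledges 0, payoff 0): pledging 70 → total 70, payoff -70. No gain.
Hospital 3 (pledges 0, payoff 0): pledging 60 → total 60, payoff -60. No gain.
Hospital 4 (pledges 0, payoff 0): pledging 70 → total 70, payoff -70. No gain.
Hospital 5 (pledges 0, payoff 0): pledging 70 → total 70, payoff -70. No gain.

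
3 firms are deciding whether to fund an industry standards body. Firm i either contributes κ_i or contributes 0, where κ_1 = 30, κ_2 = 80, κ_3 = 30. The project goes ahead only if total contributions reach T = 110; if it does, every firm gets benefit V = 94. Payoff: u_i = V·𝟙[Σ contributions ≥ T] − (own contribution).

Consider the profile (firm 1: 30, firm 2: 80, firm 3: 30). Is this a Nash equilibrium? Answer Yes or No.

No

Total = 140 ≥ 110: provided.
Firm 1 (pledges 30, payoff 64): dropping to 0 → total 110, payoff 94. Profitable deviation.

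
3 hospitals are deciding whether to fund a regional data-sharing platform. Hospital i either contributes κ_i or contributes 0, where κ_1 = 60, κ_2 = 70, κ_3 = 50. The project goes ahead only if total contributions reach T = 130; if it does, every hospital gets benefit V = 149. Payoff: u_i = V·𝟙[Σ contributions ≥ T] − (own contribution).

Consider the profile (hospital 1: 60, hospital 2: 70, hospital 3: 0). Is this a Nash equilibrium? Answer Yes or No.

Total = 130 ≥ 130: provided.
Hospital 1 (pledges 60, payoff 89): dropping to 0 → total 70, payoff 0. No gain.
Hospital 2 (pledges 70, payoff 79): dropping to 0 → total 60, payoff 0. No gain.
Hospital 3 (pledges 0, payoff 149): pledging 50 → total 180, payoff 99. No gain.

Yes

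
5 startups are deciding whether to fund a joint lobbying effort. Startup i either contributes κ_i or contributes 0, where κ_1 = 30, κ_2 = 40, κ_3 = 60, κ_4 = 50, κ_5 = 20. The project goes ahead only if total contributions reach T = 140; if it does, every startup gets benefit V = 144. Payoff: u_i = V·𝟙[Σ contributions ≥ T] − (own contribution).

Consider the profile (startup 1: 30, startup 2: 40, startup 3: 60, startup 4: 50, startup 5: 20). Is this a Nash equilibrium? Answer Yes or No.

No

Total = 200 ≥ 140: provided.
Startup 1 (pledges 30, payoff 114): dropping to 0 → total 170, payoff 144. Profitable deviation.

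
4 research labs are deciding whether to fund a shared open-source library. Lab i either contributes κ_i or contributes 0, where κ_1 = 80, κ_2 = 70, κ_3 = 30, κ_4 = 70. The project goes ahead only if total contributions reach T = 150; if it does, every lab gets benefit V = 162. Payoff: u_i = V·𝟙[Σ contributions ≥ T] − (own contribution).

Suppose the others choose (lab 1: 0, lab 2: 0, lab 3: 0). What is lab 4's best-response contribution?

0

Others' total = 0. Even contributing 70 gives 70 < 150: no benefit either way.
Best response: 0.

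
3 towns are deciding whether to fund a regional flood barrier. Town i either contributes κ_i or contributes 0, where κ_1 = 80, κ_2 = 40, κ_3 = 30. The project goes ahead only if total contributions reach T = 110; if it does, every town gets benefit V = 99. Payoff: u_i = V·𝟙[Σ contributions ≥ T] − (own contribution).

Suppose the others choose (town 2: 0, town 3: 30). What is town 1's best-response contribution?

80

Others' total = 30. Contributing 80 brings total to 110 ≥ 110: gain V − κ_1 = 19.
Best response: 80.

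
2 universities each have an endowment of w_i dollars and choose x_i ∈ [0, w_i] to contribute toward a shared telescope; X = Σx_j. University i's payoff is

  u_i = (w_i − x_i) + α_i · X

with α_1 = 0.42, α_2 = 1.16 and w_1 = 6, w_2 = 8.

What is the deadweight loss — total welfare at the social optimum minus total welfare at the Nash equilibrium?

∂u_i/∂x_i = α_i − 1, so university i contributes w_i if α_i > 1, else 0.
α_i > 1 for i ∈ {2}; NE contributions (0, 8), X = 8.
W^NE = Σw_i − X^NE + (Σα_i)·X^NE = 14 + 0.58·8 = 18.64.
Planner: ∂(Σu_j)/∂x_i = Σα_j − 1 = 0.58 > 0, so everyone contributes w_i; X^SO = 14, W^SO = 14 + 0.58·14 = 22.12.
Deadweight loss = 3.48.

3.48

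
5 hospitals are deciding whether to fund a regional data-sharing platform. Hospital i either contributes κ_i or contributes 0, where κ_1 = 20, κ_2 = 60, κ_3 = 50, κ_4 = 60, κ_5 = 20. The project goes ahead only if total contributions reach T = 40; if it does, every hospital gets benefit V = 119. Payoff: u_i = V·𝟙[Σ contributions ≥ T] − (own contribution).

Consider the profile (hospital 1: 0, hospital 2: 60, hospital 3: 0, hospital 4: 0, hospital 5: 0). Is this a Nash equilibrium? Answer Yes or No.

Yes

Total = 60 ≥ 40: provided.
Hospital 1 (pledges 0, payoff 119): pledging 20 → total 80, payoff 99. No gain.
Hospital 2 (pledges 60, payoff 59): dropping to 0 → total 0, payoff 0. No gain.
Hospital 3 (pledges 0, payoff 119): pledging 50 → total 110, payoff 69. No gain.
Hospital 4 (pledges 0, payoff 119): pledging 60 → total 120, payoff 59. No gain.
Hospital 5 (pledges 0, payoff 119): pledging 20 → total 80, payoff 99. No gain.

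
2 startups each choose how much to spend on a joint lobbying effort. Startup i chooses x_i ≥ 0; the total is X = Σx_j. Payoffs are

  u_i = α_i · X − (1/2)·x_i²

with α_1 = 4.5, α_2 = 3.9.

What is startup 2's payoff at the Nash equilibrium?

25.155

Startup i's FOC: ∂u_i/∂x_i = α_i − x_i = 0, so x_i* = α_i.
NE contributions = (4.5, 3.9); X = 8.4.
u_2 = α_2·X − ½·(x_2)² = 3.9·8.4 − ½·3.9² = 25.155.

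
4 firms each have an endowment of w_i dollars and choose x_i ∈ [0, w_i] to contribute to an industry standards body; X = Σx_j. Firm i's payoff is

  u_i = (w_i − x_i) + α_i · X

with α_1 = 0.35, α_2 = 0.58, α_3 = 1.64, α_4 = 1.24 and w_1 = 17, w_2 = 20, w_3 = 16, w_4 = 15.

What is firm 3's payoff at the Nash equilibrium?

∂u_i/∂x_i = α_i − 1, so firm i contributes w_i if α_i > 1, else 0.
α_i > 1 for i ∈ {3, 4}; NE contributions (0, 0, 16, 15), X = 31.
u_3 = (16 − 16) + 1.64·31 = 50.84.

50.84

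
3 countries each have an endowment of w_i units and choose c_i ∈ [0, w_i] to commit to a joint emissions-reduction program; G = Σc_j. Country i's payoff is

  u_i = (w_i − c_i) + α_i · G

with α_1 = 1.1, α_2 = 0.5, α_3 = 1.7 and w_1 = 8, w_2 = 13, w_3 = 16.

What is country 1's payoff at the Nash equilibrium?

26.4

∂u_i/∂c_i = α_i − 1, so country i contributes w_i if α_i > 1, else 0.
α_i > 1 for i ∈ {1, 3}; NE contributions (8, 0, 16), G = 24.
u_1 = (8 − 8) + 1.1·24 = 26.4.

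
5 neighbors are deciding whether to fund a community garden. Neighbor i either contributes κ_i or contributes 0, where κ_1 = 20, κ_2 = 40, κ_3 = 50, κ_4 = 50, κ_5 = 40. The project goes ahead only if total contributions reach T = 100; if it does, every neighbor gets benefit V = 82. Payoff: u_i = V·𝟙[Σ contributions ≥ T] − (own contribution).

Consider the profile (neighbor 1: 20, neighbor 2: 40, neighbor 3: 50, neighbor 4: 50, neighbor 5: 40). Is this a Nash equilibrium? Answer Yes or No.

Total = 200 ≥ 100: provided.
Neighbor 1 (pledges 20, payoff 62): dropping to 0 → total 180, payoff 82. Profitable deviation.

No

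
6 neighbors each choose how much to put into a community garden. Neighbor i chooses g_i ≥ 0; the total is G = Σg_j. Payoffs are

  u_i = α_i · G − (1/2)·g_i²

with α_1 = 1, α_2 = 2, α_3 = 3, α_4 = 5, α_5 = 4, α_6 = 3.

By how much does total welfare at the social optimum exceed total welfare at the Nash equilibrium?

680

Neighbor i's FOC: ∂u_i/∂g_i = α_i − g_i = 0, so g_i* = α_i.
NE contributions = (1, 2, 3, 5, 4, 3); G = 18.
W^NE = (Σα)·G − ½Σα_i² = 18² − ½·64 = 292.
Planner sets g_i = Σα_j = 18 for every i, so G^SO = 6·18 = 108.
W^SO = (Σα)·G^SO − ½·6·(Σα)² = (6/2)·18² = 972.
Deadweight loss = W^SO − W^NE = 680.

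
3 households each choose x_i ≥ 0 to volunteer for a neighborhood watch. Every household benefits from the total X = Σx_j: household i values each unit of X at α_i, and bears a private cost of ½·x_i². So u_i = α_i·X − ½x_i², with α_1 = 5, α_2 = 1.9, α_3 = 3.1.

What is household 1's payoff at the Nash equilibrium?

Household i's FOC: ∂u_i/∂x_i = α_i − x_i = 0, so x_i* = α_i.
NE contributions = (5, 1.9, 3.1); X = 10.
u_1 = α_1·X − ½·(x_1)² = 5·10 − ½·5² = 37.5.

37.5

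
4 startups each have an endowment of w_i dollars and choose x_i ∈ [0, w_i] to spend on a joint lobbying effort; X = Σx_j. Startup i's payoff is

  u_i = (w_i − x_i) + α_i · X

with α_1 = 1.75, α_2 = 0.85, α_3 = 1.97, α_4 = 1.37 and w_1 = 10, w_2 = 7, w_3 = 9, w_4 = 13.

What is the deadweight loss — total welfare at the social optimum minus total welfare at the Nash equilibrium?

34.58

∂u_i/∂x_i = α_i − 1, so startup i contributes w_i if α_i > 1, else 0.
α_i > 1 for i ∈ {1, 3, 4}; NE contributions (10, 0, 9, 13), X = 32.
W^NE = Σw_i − X^NE + (Σα_i)·X^NE = 39 + 4.94·32 = 197.08.
Planner: ∂(Σu_j)/∂x_i = Σα_j − 1 = 4.94 > 0, so everyone contributes w_i; X^SO = 39, W^SO = 39 + 4.94·39 = 231.66.
Deadweight loss = 34.58.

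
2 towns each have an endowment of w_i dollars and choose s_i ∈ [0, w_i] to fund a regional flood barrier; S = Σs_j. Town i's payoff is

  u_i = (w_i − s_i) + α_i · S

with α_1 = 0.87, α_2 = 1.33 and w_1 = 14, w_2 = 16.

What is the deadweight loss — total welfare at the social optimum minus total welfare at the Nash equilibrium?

16.8

∂u_i/∂s_i = α_i − 1, so town i contributes w_i if α_i > 1, else 0.
α_i > 1 for i ∈ {2}; NE contributions (0, 16), S = 16.
W^NE = Σw_i − S^NE + (Σα_i)·S^NE = 30 + 1.2·16 = 49.2.
Planner: ∂(Σu_j)/∂s_i = Σα_j − 1 = 1.2 > 0, so everyone contributes w_i; S^SO = 30, W^SO = 30 + 1.2·30 = 66.
Deadweight loss = 16.8.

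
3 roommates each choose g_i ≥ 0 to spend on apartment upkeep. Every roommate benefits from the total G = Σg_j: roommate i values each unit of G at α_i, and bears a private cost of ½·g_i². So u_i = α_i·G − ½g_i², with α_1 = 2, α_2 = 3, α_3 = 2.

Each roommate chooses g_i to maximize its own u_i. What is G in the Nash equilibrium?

Roommate i's FOC: ∂u_i/∂g_i = α_i − g_i = 0, so g_i* = α_i.
NE contributions = (2, 3, 2); G = 7.

7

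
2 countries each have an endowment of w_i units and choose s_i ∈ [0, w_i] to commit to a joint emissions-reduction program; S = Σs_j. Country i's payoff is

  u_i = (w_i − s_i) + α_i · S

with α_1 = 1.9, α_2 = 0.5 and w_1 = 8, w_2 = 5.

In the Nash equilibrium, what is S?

∂u_i/∂s_i = α_i − 1, so country i contributes w_i if α_i > 1, else 0.
α_i > 1 for i ∈ {1}; NE contributions (8, 0), S = 8.

8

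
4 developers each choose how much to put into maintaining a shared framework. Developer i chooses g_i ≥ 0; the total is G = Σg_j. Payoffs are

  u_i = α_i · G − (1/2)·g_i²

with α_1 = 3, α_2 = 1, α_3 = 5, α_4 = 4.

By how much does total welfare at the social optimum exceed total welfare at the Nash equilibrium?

Developer i's FOC: ∂u_i/∂g_i = α_i − g_i = 0, so g_i* = α_i.
NE contributions = (3, 1, 5, 4); G = 13.
W^NE = (Σα)·G − ½Σα_i² = 13² − ½·51 = 143.5.
Planner sets g_i = Σα_j = 13 for every i, so G^SO = 4·13 = 52.
W^SO = (Σα)·G^SO − ½·4·(Σα)² = (4/2)·13² = 338.
Deadweight loss = W^SO − W^NE = 194.5.

194.5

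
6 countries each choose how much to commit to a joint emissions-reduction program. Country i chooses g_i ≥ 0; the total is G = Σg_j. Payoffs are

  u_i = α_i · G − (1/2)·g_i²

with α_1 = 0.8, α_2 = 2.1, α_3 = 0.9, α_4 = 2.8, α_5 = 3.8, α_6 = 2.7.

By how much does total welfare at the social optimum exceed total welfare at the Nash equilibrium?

Country i's FOC: ∂u_i/∂g_i = α_i − g_i = 0, so g_i* = α_i.
NE contributions = (0.8, 2.1, 0.9, 2.8, 3.8, 2.7); G = 13.1.
W^NE = (Σα)·G − ½Σα_i² = 13.1² − ½·35.43 = 153.895.
Planner sets g_i = Σα_j = 13.1 for every i, so G^SO = 6·13.1 = 78.6.
W^SO = (Σα)·G^SO − ½·6·(Σα)² = (6/2)·13.1² = 514.83.
Deadweight loss = W^SO − W^NE = 360.935.

360.935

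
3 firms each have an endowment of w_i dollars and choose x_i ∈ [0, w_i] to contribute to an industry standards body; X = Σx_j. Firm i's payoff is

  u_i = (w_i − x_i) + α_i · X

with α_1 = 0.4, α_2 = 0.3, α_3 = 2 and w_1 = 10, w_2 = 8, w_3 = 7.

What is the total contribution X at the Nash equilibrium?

∂u_i/∂x_i = α_i − 1, so firm i contributes w_i if α_i > 1, else 0.
α_i > 1 for i ∈ {3}; NE contributions (0, 0, 7), X = 7.

7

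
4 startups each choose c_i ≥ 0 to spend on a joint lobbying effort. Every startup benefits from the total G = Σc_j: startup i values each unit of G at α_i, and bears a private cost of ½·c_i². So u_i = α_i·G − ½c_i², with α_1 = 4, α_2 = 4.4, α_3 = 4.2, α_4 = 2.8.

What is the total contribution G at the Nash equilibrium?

Startup i's FOC: ∂u_i/∂c_i = α_i − c_i = 0, so c_i* = α_i.
NE contributions = (4, 4.4, 4.2, 2.8); G = 15.4.

15.4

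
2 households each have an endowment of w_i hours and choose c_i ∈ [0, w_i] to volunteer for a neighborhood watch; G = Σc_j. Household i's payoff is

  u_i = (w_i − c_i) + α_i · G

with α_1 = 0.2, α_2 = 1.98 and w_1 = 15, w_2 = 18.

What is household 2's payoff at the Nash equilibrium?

∂u_i/∂c_i = α_i − 1, so household i contributes w_i if α_i > 1, else 0.
α_i > 1 for i ∈ {2}; NE contributions (0, 18), G = 18.
u_2 = (18 − 18) + 1.98·18 = 35.64.

35.64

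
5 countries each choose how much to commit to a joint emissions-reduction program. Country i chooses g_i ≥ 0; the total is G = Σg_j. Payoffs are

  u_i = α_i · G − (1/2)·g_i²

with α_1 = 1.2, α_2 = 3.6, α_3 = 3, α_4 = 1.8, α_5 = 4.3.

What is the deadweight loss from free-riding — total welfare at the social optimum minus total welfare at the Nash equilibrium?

312.38

Country i's FOC: ∂u_i/∂g_i = α_i − g_i = 0, so g_i* = α_i.
NE contributions = (1.2, 3.6, 3, 1.8, 4.3); G = 13.9.
W^NE = (Σα)·G − ½Σα_i² = 13.9² − ½·45.13 = 170.645.
Planner sets g_i = Σα_j = 13.9 for every i, so G^SO = 5·13.9 = 69.5.
W^SO = (Σα)·G^SO − ½·5·(Σα)² = (5/2)·13.9² = 483.025.
Deadweight loss = W^SO − W^NE = 312.38.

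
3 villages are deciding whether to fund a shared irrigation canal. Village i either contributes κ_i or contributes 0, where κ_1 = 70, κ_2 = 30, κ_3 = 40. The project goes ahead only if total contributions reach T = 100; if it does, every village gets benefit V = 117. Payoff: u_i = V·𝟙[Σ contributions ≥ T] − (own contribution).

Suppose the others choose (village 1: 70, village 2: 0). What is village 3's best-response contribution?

Others' total = 70. Contributing 40 brings total to 110 ≥ 100: gain V − κ_3 = 77.
Best response: 40.

40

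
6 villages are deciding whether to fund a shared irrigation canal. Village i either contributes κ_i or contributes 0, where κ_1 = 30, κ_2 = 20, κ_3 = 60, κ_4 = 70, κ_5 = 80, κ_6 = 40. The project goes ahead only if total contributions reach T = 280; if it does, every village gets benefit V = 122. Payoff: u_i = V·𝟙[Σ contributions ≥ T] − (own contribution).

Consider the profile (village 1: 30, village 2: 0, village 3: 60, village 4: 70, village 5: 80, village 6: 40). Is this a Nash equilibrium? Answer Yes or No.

Total = 280 ≥ 280: provided.
Village 1 (pledges 30, payoff 92): dropping to 0 → total 250, payoff 0. No gain.
Village 2 (pledges 0, payoff 122): pledging 20 → total 300, payoff 102. No gain.
Village 3 (pledges 60, payoff 62): dropping to 0 → total 220, payoff 0. No gain.
Village 4 (pledges 70, payoff 52): dropping to 0 → total 210, payoff 0. No gain.
Village 5 (pledges 80, payoff 42): dropping to 0 → total 200, payoff 0. No gain.
Village 6 (pledges 40, payoff 82): dropping to 0 → total 240, payoff 0. No gain.

Yes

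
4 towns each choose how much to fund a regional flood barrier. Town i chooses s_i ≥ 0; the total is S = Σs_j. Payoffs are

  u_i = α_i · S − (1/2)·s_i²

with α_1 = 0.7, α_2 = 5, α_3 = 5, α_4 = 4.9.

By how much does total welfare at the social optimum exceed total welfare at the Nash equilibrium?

Town i's FOC: ∂u_i/∂s_i = α_i − s_i = 0, so s_i* = α_i.
NE contributions = (0.7, 5, 5, 4.9); S = 15.6.
W^NE = (Σα)·S − ½Σα_i² = 15.6² − ½·74.5 = 206.11.
Planner sets s_i = Σα_j = 15.6 for every i, so S^SO = 4·15.6 = 62.4.
W^SO = (Σα)·S^SO − ½·4·(Σα)² = (4/2)·15.6² = 486.72.
Deadweight loss = W^SO − W^NE = 280.61.

280.61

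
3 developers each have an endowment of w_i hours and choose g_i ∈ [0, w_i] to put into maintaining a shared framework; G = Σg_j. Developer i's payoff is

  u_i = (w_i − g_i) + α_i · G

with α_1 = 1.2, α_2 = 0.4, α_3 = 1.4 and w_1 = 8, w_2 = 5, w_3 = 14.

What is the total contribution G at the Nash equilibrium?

∂u_i/∂g_i = α_i − 1, so developer i contributes w_i if α_i > 1, else 0.
α_i > 1 for i ∈ {1, 3}; NE contributions (8, 0, 14), G = 22.

22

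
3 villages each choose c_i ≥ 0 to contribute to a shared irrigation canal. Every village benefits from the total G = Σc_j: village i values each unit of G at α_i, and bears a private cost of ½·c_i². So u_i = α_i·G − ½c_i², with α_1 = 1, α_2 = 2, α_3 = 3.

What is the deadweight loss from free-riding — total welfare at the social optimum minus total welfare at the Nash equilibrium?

25

Village i's FOC: ∂u_i/∂c_i = α_i − c_i = 0, so c_i* = α_i.
NE contributions = (1, 2, 3); G = 6.
W^NE = (Σα)·G − ½Σα_i² = 6² − ½·14 = 29.
Planner sets c_i = Σα_j = 6 for every i, so G^SO = 3·6 = 18.
W^SO = (Σα)·G^SO − ½·3·(Σα)² = (3/2)·6² = 54.
Deadweight loss = W^SO − W^NE = 25.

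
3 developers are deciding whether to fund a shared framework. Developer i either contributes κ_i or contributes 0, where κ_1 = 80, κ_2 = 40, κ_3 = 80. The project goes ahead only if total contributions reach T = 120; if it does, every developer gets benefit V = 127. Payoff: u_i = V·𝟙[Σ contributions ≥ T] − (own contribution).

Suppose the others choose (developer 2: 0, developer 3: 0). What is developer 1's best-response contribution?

Others' total = 0. Even contributing 80 gives 80 < 120: no benefit either way.
Best response: 0.

0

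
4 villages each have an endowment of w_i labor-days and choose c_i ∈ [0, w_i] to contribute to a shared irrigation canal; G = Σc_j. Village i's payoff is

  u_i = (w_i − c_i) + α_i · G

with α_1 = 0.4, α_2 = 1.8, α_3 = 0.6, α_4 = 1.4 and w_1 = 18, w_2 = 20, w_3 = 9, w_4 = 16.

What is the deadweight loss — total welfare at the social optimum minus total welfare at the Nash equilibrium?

86.4

∂u_i/∂c_i = α_i − 1, so village i contributes w_i if α_i > 1, else 0.
α_i > 1 for i ∈ {2, 4}; NE contributions (0, 20, 0, 16), G = 36.
W^NE = Σw_i − G^NE + (Σα_i)·G^NE = 63 + 3.2·36 = 178.2.
Planner: ∂(Σu_j)/∂c_i = Σα_j − 1 = 3.2 > 0, so everyone contributes w_i; G^SO = 63, W^SO = 63 + 3.2·63 = 264.6.
Deadweight loss = 86.4.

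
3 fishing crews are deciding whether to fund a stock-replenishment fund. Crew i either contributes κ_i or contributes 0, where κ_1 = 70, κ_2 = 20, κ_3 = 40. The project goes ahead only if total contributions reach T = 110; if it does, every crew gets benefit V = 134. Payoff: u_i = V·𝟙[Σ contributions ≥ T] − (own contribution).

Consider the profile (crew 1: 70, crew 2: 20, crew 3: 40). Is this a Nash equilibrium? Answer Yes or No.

Total = 130 ≥ 110: provided.
Crew 1 (pledges 70, payoff 64): dropping to 0 → total 60, payoff 0. No gain.
Crew 2 (pledges 20, payoff 114): dropping to 0 → total 110, payoff 134. Profitable deviation.

No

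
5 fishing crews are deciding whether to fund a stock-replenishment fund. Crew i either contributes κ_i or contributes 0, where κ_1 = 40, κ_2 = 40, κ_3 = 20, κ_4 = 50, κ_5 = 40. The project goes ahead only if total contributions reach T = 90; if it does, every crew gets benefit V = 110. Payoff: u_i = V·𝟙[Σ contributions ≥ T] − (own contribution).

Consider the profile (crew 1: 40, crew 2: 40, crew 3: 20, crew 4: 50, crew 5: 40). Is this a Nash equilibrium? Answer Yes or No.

Total = 190 ≥ 90: provided.
Crew 1 (pledges 40, payoff 70): dropping to 0 → total 150, payoff 110. Profitable deviation.

No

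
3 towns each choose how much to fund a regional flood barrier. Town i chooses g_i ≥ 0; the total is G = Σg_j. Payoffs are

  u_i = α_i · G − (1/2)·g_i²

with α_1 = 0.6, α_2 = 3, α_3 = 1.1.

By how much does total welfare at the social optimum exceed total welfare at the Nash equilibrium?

16.33

Town i's FOC: ∂u_i/∂g_i = α_i − g_i = 0, so g_i* = α_i.
NE contributions = (0.6, 3, 1.1); G = 4.7.
W^NE = (Σα)·G − ½Σα_i² = 4.7² − ½·10.57 = 16.805.
Planner sets g_i = Σα_j = 4.7 for every i, so G^SO = 3·4.7 = 14.1.
W^SO = (Σα)·G^SO − ½·3·(Σα)² = (3/2)·4.7² = 33.135.
Deadweight loss = W^SO − W^NE = 16.33.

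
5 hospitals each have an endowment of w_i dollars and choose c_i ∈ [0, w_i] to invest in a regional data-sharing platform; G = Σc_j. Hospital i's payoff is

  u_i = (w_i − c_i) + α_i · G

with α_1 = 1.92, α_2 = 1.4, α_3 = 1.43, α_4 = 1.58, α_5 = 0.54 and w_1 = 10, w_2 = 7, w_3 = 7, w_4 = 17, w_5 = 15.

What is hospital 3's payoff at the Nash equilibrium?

∂u_i/∂c_i = α_i − 1, so hospital i contributes w_i if α_i > 1, else 0.
α_i > 1 for i ∈ {1, 2, 3, 4}; NE contributions (10, 7, 7, 17, 0), G = 41.
u_3 = (7 − 7) + 1.43·41 = 58.63.

58.63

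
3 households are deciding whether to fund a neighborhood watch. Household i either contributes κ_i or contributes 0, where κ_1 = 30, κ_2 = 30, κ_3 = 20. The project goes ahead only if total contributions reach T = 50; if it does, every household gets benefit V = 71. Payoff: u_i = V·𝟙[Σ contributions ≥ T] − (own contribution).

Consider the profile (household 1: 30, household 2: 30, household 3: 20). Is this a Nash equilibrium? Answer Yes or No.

Total = 80 ≥ 50: provided.
Household 1 (pledges 30, payoff 41): dropping to 0 → total 50, payoff 71. Profitable deviation.

No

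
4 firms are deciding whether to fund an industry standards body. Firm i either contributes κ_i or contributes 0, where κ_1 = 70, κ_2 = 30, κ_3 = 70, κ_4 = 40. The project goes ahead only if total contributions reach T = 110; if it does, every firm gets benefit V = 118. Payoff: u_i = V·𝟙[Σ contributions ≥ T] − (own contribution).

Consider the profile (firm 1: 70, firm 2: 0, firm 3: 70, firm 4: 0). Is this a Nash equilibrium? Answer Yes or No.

Total = 140 ≥ 110: provided.
Firm 1 (pledges 70, payoff 48): dropping to 0 → total 70, payoff 0. No gain.
Firm 2 (pledges 0, payoff 118): pledging 30 → total 170, payoff 88. No gain.
Firm 3 (pledges 70, payoff 48): dropping to 0 → total 70, payoff 0. No gain.
Firm 4 (pledges 0, payoff 118): pledging 40 → total 180, payoff 78. No gain.

Yes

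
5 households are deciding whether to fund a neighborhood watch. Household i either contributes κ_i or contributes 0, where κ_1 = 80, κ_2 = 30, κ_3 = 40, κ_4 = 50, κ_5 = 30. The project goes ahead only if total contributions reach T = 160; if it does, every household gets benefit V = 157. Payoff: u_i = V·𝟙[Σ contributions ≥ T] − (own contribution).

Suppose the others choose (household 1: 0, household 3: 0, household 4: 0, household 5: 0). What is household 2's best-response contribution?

0

Others' total = 0. Even contributing 30 gives 30 < 160: no benefit either way.
Best response: 0.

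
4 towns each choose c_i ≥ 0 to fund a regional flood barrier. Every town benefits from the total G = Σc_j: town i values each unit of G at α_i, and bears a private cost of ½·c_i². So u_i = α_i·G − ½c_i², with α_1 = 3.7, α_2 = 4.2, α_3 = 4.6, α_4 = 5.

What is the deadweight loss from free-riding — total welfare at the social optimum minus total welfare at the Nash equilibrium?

344.995

Town i's FOC: ∂u_i/∂c_i = α_i − c_i = 0, so c_i* = α_i.
NE contributions = (3.7, 4.2, 4.6, 5); G = 17.5.
W^NE = (Σα)·G − ½Σα_i² = 17.5² − ½·77.49 = 267.505.
Planner sets c_i = Σα_j = 17.5 for every i, so G^SO = 4·17.5 = 70.
W^SO = (Σα)·G^SO − ½·4·(Σα)² = (4/2)·17.5² = 612.5.
Deadweight loss = W^SO − W^NE = 344.995.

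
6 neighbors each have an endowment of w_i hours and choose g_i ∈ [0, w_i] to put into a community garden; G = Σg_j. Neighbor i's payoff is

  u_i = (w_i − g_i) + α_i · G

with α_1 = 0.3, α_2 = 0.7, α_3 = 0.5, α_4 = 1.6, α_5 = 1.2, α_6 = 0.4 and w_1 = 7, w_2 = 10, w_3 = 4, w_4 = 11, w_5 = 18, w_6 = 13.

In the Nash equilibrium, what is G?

29

∂u_i/∂g_i = α_i − 1, so neighbor i contributes w_i if α_i > 1, else 0.
α_i > 1 for i ∈ {4, 5}; NE contributions (0, 0, 0, 11, 18, 0), G = 29.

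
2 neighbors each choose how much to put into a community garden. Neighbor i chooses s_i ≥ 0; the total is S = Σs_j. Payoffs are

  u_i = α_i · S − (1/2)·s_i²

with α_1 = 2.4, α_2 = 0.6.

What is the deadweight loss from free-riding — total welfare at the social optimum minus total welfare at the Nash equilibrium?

3.06

Neighbor i's FOC: ∂u_i/∂s_i = α_i − s_i = 0, so s_i* = α_i.
NE contributions = (2.4, 0.6); S = 3.
W^NE = (Σα)·S − ½Σα_i² = 3² − ½·6.12 = 5.94.
Planner sets s_i = Σα_j = 3 for every i, so S^SO = 2·3 = 6.
W^SO = (Σα)·S^SO − ½·2·(Σα)² = (2/2)·3² = 9.
Deadweight loss = W^SO − W^NE = 3.06.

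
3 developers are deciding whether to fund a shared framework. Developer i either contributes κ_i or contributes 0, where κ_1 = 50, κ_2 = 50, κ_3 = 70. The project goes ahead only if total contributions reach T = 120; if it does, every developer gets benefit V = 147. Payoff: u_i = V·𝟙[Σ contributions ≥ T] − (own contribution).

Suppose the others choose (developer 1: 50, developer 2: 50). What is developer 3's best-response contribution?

70

Others' total = 100. Contributing 70 brings total to 170 ≥ 120: gain V − κ_3 = 77.
Best response: 70.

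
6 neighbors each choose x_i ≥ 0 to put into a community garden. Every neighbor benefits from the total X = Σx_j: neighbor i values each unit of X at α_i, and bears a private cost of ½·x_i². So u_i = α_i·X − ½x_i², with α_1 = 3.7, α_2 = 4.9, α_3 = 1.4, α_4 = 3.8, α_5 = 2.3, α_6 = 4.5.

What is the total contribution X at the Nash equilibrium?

20.6

Neighbor i's FOC: ∂u_i/∂x_i = α_i − x_i = 0, so x_i* = α_i.
NE contributions = (3.7, 4.9, 1.4, 3.8, 2.3, 4.5); X = 20.6.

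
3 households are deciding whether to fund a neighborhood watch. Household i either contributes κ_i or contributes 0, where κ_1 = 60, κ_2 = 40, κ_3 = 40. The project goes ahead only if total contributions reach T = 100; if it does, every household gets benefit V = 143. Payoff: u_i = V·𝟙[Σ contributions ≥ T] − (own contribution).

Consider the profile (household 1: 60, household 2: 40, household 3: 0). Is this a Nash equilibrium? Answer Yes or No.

Total = 100 ≥ 100: provided.
Household 1 (pledges 60, payoff 83): dropping to 0 → total 40, payoff 0. No gain.
Household 2 (pledges 40, payoff 103): dropping to 0 → total 60, payoff 0. No gain.
Household 3 (pledges 0, payoff 143): pledging 40 → total 140, payoff 103. No gain.

Yes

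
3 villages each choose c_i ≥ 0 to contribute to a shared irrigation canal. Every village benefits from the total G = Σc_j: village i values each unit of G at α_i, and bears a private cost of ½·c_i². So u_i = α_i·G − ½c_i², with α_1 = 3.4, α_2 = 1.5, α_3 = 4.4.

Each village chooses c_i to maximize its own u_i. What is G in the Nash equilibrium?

Village i's FOC: ∂u_i/∂c_i = α_i − c_i = 0, so c_i* = α_i.
NE contributions = (3.4, 1.5, 4.4); G = 9.3.

9.3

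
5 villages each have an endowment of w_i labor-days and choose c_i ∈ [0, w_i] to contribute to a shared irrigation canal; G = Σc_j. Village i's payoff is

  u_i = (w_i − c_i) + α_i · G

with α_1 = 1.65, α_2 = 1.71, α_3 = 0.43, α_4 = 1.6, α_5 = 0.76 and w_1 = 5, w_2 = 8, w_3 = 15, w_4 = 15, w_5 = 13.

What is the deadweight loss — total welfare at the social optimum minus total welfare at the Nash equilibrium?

∂u_i/∂c_i = α_i − 1, so village i contributes w_i if α_i > 1, else 0.
α_i > 1 for i ∈ {1, 2, 4}; NE contributions (5, 8, 0, 15, 0), G = 28.
W^NE = Σw_i − G^NE + (Σα_i)·G^NE = 56 + 5.15·28 = 200.2.
Planner: ∂(Σu_j)/∂c_i = Σα_j − 1 = 5.15 > 0, so everyone contributes w_i; G^SO = 56, W^SO = 56 + 5.15·56 = 344.4.
Deadweight loss = 144.2.

144.2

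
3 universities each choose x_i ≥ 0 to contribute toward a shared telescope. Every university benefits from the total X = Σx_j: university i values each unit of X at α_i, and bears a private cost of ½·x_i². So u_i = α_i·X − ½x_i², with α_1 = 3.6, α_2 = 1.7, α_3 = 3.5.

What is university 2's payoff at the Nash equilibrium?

13.515

University i's FOC: ∂u_i/∂x_i = α_i − x_i = 0, so x_i* = α_i.
NE contributions = (3.6, 1.7, 3.5); X = 8.8.
u_2 = α_2·X − ½·(x_2)² = 1.7·8.8 − ½·1.7² = 13.515.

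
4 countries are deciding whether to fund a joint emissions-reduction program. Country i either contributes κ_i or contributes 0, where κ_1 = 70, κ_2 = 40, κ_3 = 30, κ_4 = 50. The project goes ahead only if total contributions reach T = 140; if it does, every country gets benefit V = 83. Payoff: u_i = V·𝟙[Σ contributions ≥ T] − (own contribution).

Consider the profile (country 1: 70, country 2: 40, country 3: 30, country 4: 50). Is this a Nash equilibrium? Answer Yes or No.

No

Total = 190 ≥ 140: provided.
Country 1 (pledges 70, payoff 13): dropping to 0 → total 120, payoff 0. No gain.
Country 2 (pledges 40, payoff 43): dropping to 0 → total 150, payoff 83. Profitable deviation.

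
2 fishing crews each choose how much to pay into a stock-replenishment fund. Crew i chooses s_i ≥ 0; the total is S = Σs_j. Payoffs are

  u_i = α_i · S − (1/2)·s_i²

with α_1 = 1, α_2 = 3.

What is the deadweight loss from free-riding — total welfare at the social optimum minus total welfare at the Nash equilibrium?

Crew i's FOC: ∂u_i/∂s_i = α_i − s_i = 0, so s_i* = α_i.
NE contributions = (1, 3); S = 4.
W^NE = (Σα)·S − ½Σα_i² = 4² − ½·10 = 11.
Planner sets s_i = Σα_j = 4 for every i, so S^SO = 2·4 = 8.
W^SO = (Σα)·S^SO − ½·2·(Σα)² = (2/2)·4² = 16.
Deadweight loss = W^SO − W^NE = 5.

5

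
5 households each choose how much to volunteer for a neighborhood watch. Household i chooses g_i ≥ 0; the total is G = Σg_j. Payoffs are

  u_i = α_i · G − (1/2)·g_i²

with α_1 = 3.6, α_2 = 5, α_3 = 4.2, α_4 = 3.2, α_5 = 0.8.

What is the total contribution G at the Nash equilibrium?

Household i's FOC: ∂u_i/∂g_i = α_i − g_i = 0, so g_i* = α_i.
NE contributions = (3.6, 5, 4.2, 3.2, 0.8); G = 16.8.

16.8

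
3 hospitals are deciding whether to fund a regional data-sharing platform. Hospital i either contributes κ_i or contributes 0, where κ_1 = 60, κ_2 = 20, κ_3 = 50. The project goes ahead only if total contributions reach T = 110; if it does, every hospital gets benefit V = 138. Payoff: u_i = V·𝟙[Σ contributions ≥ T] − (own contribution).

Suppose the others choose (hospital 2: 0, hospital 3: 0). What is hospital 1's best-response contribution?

Others' total = 0. Even contributing 60 gives 60 < 110: no benefit either way.
Best response: 0.

0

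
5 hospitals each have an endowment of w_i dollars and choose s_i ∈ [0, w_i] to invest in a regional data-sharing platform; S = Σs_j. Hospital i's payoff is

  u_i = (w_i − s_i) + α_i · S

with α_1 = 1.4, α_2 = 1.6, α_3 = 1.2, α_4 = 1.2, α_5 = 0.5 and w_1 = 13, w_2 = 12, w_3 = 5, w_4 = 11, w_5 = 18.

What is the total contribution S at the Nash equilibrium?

41

∂u_i/∂s_i = α_i − 1, so hospital i contributes w_i if α_i > 1, else 0.
α_i > 1 for i ∈ {1, 2, 3, 4}; NE contributions (13, 12, 5, 11, 0), S = 41.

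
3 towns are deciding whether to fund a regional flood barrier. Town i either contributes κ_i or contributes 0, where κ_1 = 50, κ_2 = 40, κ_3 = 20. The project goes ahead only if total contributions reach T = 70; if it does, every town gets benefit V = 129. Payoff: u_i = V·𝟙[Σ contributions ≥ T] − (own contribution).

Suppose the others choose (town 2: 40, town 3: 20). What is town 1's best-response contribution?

Others' total = 60. Contributing 50 brings total to 110 ≥ 70: gain V − κ_1 = 79.
Best response: 50.

50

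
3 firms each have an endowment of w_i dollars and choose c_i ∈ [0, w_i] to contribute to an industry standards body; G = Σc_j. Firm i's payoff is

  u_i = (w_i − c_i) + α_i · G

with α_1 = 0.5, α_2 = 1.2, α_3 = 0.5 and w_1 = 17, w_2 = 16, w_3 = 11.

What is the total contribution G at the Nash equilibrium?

16

∂u_i/∂c_i = α_i − 1, so firm i contributes w_i if α_i > 1, else 0.
α_i > 1 for i ∈ {2}; NE contributions (0, 16, 0), G = 16.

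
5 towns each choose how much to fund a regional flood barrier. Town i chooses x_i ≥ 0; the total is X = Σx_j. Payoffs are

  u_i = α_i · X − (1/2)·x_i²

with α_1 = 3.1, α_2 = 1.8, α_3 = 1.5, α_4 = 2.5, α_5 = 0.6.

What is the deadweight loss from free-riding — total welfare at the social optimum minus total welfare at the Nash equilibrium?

146.23

Town i's FOC: ∂u_i/∂x_i = α_i − x_i = 0, so x_i* = α_i.
NE contributions = (3.1, 1.8, 1.5, 2.5, 0.6); X = 9.5.
W^NE = (Σα)·X − ½Σα_i² = 9.5² − ½·21.71 = 79.395.
Planner sets x_i = Σα_j = 9.5 for every i, so X^SO = 5·9.5 = 47.5.
W^SO = (Σα)·X^SO − ½·5·(Σα)² = (5/2)·9.5² = 225.625.
Deadweight loss = W^SO − W^NE = 146.23.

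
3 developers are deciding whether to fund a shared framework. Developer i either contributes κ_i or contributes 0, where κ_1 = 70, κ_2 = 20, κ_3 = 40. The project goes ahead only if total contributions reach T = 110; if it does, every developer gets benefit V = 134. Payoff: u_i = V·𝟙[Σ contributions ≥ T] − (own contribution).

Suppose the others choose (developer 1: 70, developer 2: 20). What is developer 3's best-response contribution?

40

Others' total = 90. Contributing 40 brings total to 130 ≥ 110: gain V − κ_3 = 94.
Best response: 40.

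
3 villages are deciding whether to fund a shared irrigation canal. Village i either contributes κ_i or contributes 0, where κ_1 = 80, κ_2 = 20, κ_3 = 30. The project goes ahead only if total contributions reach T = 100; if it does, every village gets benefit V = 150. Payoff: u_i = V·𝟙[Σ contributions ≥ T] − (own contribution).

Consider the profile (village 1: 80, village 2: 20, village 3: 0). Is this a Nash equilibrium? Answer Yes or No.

Yes

Total = 100 ≥ 100: provided.
Village 1 (pledges 80, payoff 70): dropping to 0 → total 20, payoff 0. No gain.
Village 2 (pledges 20, payoff 130): dropping to 0 → total 80, payoff 0. No gain.
Village 3 (pledges 0, payoff 150): pledging 30 → total 130, payoff 120. No gain.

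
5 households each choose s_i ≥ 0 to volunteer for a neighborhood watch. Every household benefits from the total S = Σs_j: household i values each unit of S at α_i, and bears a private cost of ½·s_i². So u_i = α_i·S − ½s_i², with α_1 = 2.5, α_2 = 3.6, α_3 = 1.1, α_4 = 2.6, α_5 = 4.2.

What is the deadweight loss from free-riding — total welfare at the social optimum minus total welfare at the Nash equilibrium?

Household i's FOC: ∂u_i/∂s_i = α_i − s_i = 0, so s_i* = α_i.
NE contributions = (2.5, 3.6, 1.1, 2.6, 4.2); S = 14.
W^NE = (Σα)·S − ½Σα_i² = 14² − ½·44.82 = 173.59.
Planner sets s_i = Σα_j = 14 for every i, so S^SO = 5·14 = 70.
W^SO = (Σα)·S^SO − ½·5·(Σα)² = (5/2)·14² = 490.
Deadweight loss = W^SO − W^NE = 316.41.

316.41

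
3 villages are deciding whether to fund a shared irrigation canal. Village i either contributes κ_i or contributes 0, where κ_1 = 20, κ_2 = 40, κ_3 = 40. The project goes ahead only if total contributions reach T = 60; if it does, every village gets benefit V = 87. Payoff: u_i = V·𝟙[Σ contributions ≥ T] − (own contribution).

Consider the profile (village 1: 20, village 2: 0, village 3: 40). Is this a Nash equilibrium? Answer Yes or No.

Yes

Total = 60 ≥ 60: provided.
Village 1 (pledges 20, payoff 67): dropping to 0 → total 40, payoff 0. No gain.
Village 2 (pledges 0, payoff 87): pledging 40 → total 100, payoff 47. No gain.
Village 3 (pledges 40, payoff 47): dropping to 0 → total 20, payoff 0. No gain.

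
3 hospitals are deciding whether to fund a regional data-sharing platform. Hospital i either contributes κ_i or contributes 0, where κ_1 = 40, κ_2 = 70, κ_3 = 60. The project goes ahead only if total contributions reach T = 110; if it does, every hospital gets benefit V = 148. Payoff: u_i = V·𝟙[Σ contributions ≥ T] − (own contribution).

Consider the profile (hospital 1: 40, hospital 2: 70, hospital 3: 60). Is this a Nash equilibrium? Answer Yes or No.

No

Total = 170 ≥ 110: provided.
Hospital 1 (pledges 40, payoff 108): dropping to 0 → total 130, payoff 148. Profitable deviation.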